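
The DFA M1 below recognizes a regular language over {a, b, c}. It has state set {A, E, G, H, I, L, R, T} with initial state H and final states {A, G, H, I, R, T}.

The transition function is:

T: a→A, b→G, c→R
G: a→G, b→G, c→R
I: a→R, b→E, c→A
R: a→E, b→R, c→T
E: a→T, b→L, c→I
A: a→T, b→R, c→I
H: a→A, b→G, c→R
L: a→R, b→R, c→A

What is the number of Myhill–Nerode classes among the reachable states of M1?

7

Start with accepting vs non-accepting: {A,G,H,I,R,T} | {E,L}.
Split {A,G,H,I,R,T} by δ(·,a) → {A,G,H,I,T} and {R}.
Refine {A,G,H,I,T} on symbol a: members go to different blocks, giving {A,G,H,T} and {I}.
Refine {A,G,H,T} on symbol b: members go to different blocks, giving {G,H,T} and {A}.
Split {G,H,T} by δ(·,a) → {H,T} and {G}.
Split {E,L} by δ(·,a) → {E} and {L}.
The partition is now stable with 7 blocks: {H,T} | {E} | {R} | {I} | {A} | {G} | {L}.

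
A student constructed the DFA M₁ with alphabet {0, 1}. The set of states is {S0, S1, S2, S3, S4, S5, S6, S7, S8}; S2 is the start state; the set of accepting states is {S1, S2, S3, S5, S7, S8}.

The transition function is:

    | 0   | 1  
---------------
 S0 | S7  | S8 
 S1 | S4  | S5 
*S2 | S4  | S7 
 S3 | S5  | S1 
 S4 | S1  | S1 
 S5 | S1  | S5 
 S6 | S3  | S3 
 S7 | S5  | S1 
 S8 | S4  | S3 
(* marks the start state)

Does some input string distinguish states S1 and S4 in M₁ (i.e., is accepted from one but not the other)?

States {S0,S3,S6,S8} cannot be reached from the start state, so discard them.
P0 = {S1,S2,S5,S7} | {S4}.
On input 0, block {S1,S2,S5,S7} splits into {S1,S2} and {S5,S7}.
Refine {S5,S7} on symbol 0: members go to different blocks, giving {S5} and {S7}.
Split {S1,S2} by δ(·,1) → {S1} and {S2}.
No further refinement is possible. Final partition (5 blocks): {S1} | {S4} | {S5} | {S7} | {S2}.
S1 and S4 end up in different blocks, so they are distinguishable. For instance, the string 'ε' is accepted from only S1.

Yes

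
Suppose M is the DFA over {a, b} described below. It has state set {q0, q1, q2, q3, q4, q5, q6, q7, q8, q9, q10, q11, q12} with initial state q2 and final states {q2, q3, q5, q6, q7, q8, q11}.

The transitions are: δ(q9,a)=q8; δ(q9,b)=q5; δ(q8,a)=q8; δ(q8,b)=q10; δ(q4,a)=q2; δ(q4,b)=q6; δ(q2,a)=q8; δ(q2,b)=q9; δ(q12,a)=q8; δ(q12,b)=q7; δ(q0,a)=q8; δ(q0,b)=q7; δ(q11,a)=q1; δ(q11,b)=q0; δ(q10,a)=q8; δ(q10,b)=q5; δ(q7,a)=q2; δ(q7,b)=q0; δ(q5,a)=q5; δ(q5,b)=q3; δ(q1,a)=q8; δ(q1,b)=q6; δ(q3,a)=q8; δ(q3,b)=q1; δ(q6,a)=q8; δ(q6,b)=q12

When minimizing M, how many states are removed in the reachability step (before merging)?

No path from q2 leads to q4, q11; the other 11 states are all reachable.

2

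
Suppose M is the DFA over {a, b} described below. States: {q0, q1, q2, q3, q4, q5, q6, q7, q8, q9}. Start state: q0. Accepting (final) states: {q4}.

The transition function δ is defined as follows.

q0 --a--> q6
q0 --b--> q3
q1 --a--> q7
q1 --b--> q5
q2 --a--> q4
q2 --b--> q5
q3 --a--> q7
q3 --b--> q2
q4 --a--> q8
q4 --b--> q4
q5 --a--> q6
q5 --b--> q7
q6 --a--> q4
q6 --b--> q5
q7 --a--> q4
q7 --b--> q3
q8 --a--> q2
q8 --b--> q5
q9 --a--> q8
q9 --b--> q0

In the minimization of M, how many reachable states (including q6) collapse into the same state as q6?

3

First remove the unreachable states {q1,q9}; 8 states remain.
Initial partition by acceptance: {q4} | {q0,q2,q3,q5,q6,q7,q8}.
Refine {q0,q2,q3,q5,q6,q7,q8} on symbol a: members go to different blocks, giving {q0,q3,q5,q8} and {q2,q6,q7}.
On input b, block {q0,q3,q5,q8} splits into {q0,q8} and {q3,q5}.
The partition is now stable with 4 blocks: {q4} | {q0,q8} | {q2,q6,q7} | {q3,q5}.
The equivalence class containing q6 is {q2,q6,q7}, of size 3.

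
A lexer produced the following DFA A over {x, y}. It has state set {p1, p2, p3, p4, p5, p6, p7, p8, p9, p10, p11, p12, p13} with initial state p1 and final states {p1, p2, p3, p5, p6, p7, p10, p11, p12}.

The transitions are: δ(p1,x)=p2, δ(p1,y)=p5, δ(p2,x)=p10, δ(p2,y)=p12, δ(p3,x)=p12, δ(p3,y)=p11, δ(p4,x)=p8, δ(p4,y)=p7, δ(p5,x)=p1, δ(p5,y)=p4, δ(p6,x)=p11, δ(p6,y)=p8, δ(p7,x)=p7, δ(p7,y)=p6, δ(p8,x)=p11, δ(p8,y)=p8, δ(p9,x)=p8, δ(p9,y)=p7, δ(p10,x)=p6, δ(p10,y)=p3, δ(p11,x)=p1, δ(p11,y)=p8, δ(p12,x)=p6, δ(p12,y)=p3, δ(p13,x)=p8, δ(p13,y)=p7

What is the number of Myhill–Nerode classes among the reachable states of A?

10

Reachable states from the start: {p1,p2,p3,p4,p5,p6,p7,p8,p10,p11,p12}. Unreachable: {p9,p13} — drop them.
Start with accepting vs non-accepting: {p1,p2,p3,p5,p6,p7,p10,p11,p12} | {p4,p8}.
Refine {p1,p2,p3,p5,p6,p7,p10,p11,p12} on symbol y: members go to different blocks, giving {p1,p2,p3,p7,p10,p12} and {p5,p6,p11}.
Split {p1,p2,p3,p7,p10,p12} by δ(·,x) → {p1,p2,p3,p7} and {p10,p12}.
Split {p1,p2,p3,p7} by δ(·,x) → {p1,p7} and {p2,p3}.
Split {p1,p7} by δ(·,x) → {p1} and {p7}.
On input x, block {p4,p8} splits into {p4} and {p8}.
Refine {p5,p6,p11} on symbol x: members go to different blocks, giving {p5,p11} and {p6}.
On input y, block {p5,p11} splits into {p5} and {p11}.
Split {p2,p3} by δ(·,y) → {p2} and {p3}.
No further refinement is possible. Final partition (10 blocks): {p1} | {p4} | {p5} | {p10,p12} | {p2} | {p7} | {p8} | {p6} | {p11} | {p3}.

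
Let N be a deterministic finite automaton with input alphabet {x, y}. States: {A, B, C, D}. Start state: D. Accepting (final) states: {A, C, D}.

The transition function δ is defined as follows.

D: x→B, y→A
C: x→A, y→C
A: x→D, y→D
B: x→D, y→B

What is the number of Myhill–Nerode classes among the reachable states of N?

3

Reachable states from the start: {A,B,D}. Unreachable: {C} — drop them.
Start with accepting vs non-accepting: {A,D} | {B}.
Refine {A,D} on symbol x: members go to different blocks, giving {A} and {D}.
No further refinement is possible. Final partition (3 blocks): {A} | {B} | {D}.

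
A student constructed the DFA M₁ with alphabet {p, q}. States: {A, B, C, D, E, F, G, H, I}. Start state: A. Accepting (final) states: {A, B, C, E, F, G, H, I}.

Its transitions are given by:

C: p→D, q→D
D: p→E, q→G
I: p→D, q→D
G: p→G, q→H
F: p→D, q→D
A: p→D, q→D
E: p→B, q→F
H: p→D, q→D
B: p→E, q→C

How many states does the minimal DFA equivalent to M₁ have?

3

States {I} cannot be reached from the start state, so discard them.
P0 = {A,B,C,E,F,G,H} | {D}.
On input p, block {A,B,C,E,F,G,H} splits into {A,C,F,H} and {B,E,G}.
Stable partition: {A,C,F,H} | {D} | {B,E,G} — 3 equivalence classes.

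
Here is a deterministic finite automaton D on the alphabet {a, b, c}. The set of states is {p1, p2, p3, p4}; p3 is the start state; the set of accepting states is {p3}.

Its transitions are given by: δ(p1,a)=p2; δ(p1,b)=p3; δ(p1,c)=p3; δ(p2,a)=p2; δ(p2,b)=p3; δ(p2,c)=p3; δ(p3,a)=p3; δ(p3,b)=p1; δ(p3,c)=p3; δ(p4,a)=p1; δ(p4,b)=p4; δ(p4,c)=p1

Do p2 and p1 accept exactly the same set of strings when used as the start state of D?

Reachable states from the start: {p1,p2,p3}. Unreachable: {p4} — drop them.
Initial partition by acceptance: {p3} | {p1,p2}.
The partition is now stable with 2 blocks: {p3} | {p1,p2}.
p2 and p1 lie in the same block of the stable partition, so they are equivalent — no string distinguishes them.

Yes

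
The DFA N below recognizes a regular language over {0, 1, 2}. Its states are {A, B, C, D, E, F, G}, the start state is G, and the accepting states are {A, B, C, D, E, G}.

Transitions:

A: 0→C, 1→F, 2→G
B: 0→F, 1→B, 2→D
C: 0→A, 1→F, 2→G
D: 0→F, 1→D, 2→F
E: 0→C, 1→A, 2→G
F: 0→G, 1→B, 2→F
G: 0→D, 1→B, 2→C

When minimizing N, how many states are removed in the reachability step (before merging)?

Starting at G and following transitions, the reachable set is {A, B, C, D, F, G}. That leaves E unreachable — 1 in total.

1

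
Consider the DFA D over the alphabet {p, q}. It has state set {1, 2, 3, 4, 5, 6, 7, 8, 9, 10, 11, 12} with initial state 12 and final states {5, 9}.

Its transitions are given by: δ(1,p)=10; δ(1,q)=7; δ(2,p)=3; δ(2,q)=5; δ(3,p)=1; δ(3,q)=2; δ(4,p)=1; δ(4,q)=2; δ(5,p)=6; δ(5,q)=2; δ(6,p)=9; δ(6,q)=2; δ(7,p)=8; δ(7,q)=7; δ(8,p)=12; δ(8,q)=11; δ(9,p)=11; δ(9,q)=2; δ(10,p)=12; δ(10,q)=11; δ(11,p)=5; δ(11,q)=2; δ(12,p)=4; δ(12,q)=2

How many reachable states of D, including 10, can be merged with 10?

All states are reachable from the start state.
Initial partition by acceptance: {5,9} | {1,2,3,4,6,7,8,10,11,12}.
On input p, block {1,2,3,4,6,7,8,10,11,12} splits into {1,2,3,4,7,8,10,12} and {6,11}.
On input q, block {1,2,3,4,7,8,10,12} splits into {1,3,4,7,12} and {8,10} and {2}.
Refine {1,3,4,7,12} on symbol p: members go to different blocks, giving {3,4,12} and {1,7}.
On input p, block {3,4,12} splits into {3,4} and {12}.
Stable partition: {5,9} | {3,4} | {6,11} | {8,10} | {2} | {1,7} | {12} — 7 equivalence classes.
The equivalence class containing 10 is {8,10}, of size 2.

2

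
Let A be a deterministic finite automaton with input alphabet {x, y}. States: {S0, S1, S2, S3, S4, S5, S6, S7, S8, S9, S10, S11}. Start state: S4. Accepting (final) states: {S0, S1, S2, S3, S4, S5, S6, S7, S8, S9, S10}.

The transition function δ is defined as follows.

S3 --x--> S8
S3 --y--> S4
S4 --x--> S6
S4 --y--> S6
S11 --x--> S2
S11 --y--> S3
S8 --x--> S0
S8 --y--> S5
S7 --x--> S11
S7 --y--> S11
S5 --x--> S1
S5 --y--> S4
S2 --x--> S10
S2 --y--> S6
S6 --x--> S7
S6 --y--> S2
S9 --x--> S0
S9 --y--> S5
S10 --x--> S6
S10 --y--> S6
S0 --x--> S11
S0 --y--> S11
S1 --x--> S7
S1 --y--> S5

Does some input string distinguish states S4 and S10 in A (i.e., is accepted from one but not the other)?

No

Reachable states from the start: {S0,S1,S2,S3,S4,S5,S6,S7,S8,S10,S11}. Unreachable: {S9} — drop them.
Start with accepting vs non-accepting: {S0,S1,S2,S3,S4,S5,S6,S7,S8,S10} | {S11}.
Split {S0,S1,S2,S3,S4,S5,S6,S7,S8,S10} by δ(·,x) → {S1,S2,S3,S4,S5,S6,S8,S10} and {S0,S7}.
Split {S1,S2,S3,S4,S5,S6,S8,S10} by δ(·,x) → {S2,S3,S4,S5,S10} and {S1,S6,S8}.
On input x, block {S2,S3,S4,S5,S10} splits into {S3,S4,S5,S10} and {S2}.
Refine {S3,S4,S5,S10} on symbol y: members go to different blocks, giving {S3,S5} and {S4,S10}.
On input y, block {S1,S6,S8} splits into {S1,S8} and {S6}.
Stable partition: {S3,S5} | {S11} | {S0,S7} | {S1,S8} | {S2} | {S4,S10} | {S6} — 7 equivalence classes.
S4 and S10 lie in the same block of the stable partition, so they are equivalent — no string distinguishes them.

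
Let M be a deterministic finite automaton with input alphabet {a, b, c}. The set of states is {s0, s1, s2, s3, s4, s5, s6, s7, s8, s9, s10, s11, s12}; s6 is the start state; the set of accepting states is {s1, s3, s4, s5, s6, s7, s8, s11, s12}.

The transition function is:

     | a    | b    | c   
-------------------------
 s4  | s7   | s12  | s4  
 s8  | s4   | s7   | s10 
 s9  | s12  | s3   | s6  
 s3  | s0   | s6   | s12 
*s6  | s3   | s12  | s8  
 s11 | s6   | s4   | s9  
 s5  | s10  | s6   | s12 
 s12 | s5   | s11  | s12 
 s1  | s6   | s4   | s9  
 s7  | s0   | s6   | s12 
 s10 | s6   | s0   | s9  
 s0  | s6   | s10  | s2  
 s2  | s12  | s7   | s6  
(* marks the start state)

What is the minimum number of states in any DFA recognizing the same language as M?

8

Reachable states from the start: {s0,s2,s3,s4,s5,s6,s7,s8,s9,s10,s11,s12}. Unreachable: {s1} — drop them.
P0 = {s3,s4,s5,s6,s7,s8,s11,s12} | {s0,s2,s9,s10}.
Split {s3,s4,s5,s6,s7,s8,s11,s12} by δ(·,a) → {s4,s6,s8,s11,s12} and {s3,s5,s7}.
Split {s4,s6,s8,s11,s12} by δ(·,a) → {s4,s6,s12} and {s8,s11}.
Refine {s4,s6,s12} on symbol b: members go to different blocks, giving {s4,s6} and {s12}.
On input c, block {s4,s6} splits into {s4} and {s6}.
On input a, block {s0,s2,s9,s10} splits into {s0,s10} and {s2,s9}.
On input a, block {s8,s11} splits into {s8} and {s11}.
Stable partition: {s4} | {s0,s10} | {s3,s5,s7} | {s8} | {s12} | {s6} | {s2,s9} | {s11} — 8 equivalence classes.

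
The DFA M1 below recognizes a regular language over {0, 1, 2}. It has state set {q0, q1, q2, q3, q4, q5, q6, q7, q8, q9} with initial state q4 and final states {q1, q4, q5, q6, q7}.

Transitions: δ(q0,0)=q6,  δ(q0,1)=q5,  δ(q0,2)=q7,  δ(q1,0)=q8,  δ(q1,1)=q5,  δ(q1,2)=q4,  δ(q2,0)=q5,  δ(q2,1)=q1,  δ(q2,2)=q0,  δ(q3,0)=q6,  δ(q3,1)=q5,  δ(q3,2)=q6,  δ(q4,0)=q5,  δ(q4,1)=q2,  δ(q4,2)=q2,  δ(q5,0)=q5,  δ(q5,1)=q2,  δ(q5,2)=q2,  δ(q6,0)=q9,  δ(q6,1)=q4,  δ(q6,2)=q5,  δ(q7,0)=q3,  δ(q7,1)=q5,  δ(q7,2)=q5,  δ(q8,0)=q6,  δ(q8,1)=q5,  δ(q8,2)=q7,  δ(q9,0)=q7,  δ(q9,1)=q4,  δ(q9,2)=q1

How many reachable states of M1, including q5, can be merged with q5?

2

Start with accepting vs non-accepting: {q1,q4,q5,q6,q7} | {q0,q2,q3,q8,q9}.
Split {q1,q4,q5,q6,q7} by δ(·,0) → {q1,q6,q7} and {q4,q5}.
On input 0, block {q0,q2,q3,q8,q9} splits into {q0,q3,q8,q9} and {q2}.
Stable partition: {q1,q6,q7} | {q0,q3,q8,q9} | {q4,q5} | {q2} — 4 equivalence classes.
State q5 belongs to the block {q4,q5}, which has 2 states.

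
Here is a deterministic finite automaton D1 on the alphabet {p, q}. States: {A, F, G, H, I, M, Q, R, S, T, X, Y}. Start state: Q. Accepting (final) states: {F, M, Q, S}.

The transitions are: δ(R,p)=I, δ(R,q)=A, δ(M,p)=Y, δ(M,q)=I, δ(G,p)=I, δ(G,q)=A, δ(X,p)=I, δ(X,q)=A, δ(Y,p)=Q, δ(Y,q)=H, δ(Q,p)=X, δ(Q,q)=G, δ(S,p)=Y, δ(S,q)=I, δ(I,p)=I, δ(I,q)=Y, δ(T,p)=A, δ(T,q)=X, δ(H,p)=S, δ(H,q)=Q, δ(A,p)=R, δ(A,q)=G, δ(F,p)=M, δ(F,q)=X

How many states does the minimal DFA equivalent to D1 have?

7

States {F,M,T} cannot be reached from the start state, so discard them.
Initial partition by acceptance: {Q,S} | {A,G,H,I,R,X,Y}.
On input p, block {A,G,H,I,R,X,Y} splits into {A,G,I,R,X} and {H,Y}.
Split {Q,S} by δ(·,p) → {Q} and {S}.
Refine {A,G,I,R,X} on symbol q: members go to different blocks, giving {A,G,R,X} and {I}.
Refine {A,G,R,X} on symbol p: members go to different blocks, giving {G,R,X} and {A}.
Refine {H,Y} on symbol p: members go to different blocks, giving {H} and {Y}.
Stable partition: {Q} | {G,R,X} | {H} | {S} | {I} | {A} | {Y} — 7 equivalence classes.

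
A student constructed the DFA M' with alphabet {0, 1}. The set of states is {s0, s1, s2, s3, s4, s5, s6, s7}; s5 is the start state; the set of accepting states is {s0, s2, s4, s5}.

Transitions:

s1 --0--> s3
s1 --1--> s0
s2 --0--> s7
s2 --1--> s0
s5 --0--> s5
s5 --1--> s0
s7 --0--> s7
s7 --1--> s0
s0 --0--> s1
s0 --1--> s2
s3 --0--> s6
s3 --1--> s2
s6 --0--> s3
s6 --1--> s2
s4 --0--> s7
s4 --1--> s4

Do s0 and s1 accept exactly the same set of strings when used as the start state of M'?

States {s4} cannot be reached from the start state, so discard them.
Initial partition by acceptance: {s0,s2,s5} | {s1,s3,s6,s7}.
On input 0, block {s0,s2,s5} splits into {s0,s2} and {s5}.
Stable partition: {s0,s2} | {s1,s3,s6,s7} | {s5} — 3 equivalence classes.
s0 and s1 end up in different blocks, so they are distinguishable. For instance, the string 'ε' is accepted from only s0.

No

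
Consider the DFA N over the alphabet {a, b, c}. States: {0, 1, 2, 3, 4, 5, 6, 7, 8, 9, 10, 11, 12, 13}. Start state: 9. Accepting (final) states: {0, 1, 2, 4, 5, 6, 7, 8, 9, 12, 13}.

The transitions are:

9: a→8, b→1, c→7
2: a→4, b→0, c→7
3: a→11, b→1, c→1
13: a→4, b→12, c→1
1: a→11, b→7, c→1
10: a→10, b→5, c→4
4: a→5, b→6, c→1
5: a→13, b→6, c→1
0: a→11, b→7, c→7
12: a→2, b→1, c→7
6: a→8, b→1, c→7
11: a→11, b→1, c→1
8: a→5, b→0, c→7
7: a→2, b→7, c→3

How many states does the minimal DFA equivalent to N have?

States {10} cannot be reached from the start state, so discard them.
Start with accepting vs non-accepting: {0,1,2,4,5,6,7,8,9,12,13} | {3,11}.
Split {0,1,2,4,5,6,7,8,9,12,13} by δ(·,a) → {2,4,5,6,7,8,9,12,13} and {0,1}.
Refine {2,4,5,6,7,8,9,12,13} on symbol b: members go to different blocks, giving {2,6,8,9,12} and {4,5,7,13}.
Refine {2,6,8,9,12} on symbol a: members go to different blocks, giving {6,9,12} and {2,8}.
On input c, block {0,1} splits into {0} and {1}.
Refine {4,5,7,13} on symbol a: members go to different blocks, giving {4,5,13} and {7}.
Stable partition: {6,9,12} | {3,11} | {0} | {4,5,13} | {2,8} | {1} | {7} — 7 equivalence classes.

7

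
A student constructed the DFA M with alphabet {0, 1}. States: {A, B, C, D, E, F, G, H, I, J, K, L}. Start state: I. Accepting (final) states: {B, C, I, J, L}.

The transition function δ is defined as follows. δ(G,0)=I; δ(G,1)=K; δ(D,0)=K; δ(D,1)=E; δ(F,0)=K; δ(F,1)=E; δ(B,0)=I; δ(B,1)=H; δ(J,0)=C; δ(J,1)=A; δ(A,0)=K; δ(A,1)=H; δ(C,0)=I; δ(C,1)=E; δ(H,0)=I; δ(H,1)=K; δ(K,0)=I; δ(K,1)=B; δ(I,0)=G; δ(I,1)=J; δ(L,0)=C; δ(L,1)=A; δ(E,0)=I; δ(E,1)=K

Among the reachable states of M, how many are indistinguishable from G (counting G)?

First remove the unreachable states {D,F,L}; 9 states remain.
Initial partition by acceptance: {B,C,I,J} | {A,E,G,H,K}.
Split {B,C,I,J} by δ(·,0) → {B,C,J} and {I}.
Refine {B,C,J} on symbol 0: members go to different blocks, giving {B,C} and {J}.
On input 0, block {A,E,G,H,K} splits into {E,G,H,K} and {A}.
Refine {E,G,H,K} on symbol 1: members go to different blocks, giving {E,G,H} and {K}.
Stable partition: {B,C} | {E,G,H} | {I} | {J} | {A} | {K} — 6 equivalence classes.
State G belongs to the block {E,G,H}, which has 3 states.

3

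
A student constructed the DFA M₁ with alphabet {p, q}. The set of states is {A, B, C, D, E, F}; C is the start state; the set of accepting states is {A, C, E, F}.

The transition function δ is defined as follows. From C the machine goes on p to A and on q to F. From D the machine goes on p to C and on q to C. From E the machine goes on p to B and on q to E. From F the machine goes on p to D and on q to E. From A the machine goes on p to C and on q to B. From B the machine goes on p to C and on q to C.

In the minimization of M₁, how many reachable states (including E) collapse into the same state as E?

2

Initial partition by acceptance: {A,C,E,F} | {B,D}.
Split {A,C,E,F} by δ(·,p) → {A,C} and {E,F}.
On input q, block {A,C} splits into {A} and {C}.
Stable partition: {A} | {B,D} | {E,F} | {C} — 4 equivalence classes.
The equivalence class containing E is {E,F}, of size 2.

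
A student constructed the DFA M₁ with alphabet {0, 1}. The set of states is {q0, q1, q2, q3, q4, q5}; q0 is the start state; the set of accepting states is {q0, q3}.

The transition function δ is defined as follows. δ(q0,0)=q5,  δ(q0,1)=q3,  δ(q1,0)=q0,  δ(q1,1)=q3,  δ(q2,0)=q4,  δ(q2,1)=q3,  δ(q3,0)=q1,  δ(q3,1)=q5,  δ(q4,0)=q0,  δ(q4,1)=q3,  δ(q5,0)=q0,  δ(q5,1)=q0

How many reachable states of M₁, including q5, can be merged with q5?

1

Reachable states from the start: {q0,q1,q3,q5}. Unreachable: {q2,q4} — drop them.
Start with accepting vs non-accepting: {q0,q3} | {q1,q5}.
Refine {q0,q3} on symbol 1: members go to different blocks, giving {q0} and {q3}.
On input 1, block {q1,q5} splits into {q1} and {q5}.
Stable partition: {q0} | {q1} | {q3} | {q5} — 4 equivalence classes.
The equivalence class containing q5 is {q5}, of size 1.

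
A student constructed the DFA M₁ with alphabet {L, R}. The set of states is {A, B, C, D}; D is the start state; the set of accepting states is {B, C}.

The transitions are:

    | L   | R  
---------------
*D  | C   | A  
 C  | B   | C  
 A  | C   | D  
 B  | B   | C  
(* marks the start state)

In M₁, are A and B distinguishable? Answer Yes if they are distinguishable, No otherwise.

Yes

Initial partition by acceptance: {B,C} | {A,D}.
No further refinement is possible. Final partition (2 blocks): {B,C} | {A,D}.
A and B end up in different blocks, so they are distinguishable. For instance, the string 'ε' is accepted from only B.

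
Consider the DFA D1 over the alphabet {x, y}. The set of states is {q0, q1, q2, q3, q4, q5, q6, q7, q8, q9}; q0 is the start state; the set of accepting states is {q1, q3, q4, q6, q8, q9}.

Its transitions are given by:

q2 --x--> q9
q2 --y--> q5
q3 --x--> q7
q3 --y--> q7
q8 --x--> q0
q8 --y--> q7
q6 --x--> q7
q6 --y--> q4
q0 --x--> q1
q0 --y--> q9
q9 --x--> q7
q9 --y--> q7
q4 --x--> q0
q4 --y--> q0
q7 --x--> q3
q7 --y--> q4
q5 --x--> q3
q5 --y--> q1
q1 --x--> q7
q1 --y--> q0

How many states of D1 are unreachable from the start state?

4

Starting at q0 and following transitions, the reachable set is {q0, q1, q3, q4, q7, q9}. That leaves q2, q5, q6, q8 unreachable — 4 in total.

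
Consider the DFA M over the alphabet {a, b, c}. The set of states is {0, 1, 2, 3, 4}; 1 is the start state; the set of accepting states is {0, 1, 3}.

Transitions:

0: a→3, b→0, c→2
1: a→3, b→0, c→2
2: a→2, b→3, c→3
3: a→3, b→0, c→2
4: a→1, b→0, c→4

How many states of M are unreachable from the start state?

1

No path from 1 leads to 4; the other 4 states are all reachable.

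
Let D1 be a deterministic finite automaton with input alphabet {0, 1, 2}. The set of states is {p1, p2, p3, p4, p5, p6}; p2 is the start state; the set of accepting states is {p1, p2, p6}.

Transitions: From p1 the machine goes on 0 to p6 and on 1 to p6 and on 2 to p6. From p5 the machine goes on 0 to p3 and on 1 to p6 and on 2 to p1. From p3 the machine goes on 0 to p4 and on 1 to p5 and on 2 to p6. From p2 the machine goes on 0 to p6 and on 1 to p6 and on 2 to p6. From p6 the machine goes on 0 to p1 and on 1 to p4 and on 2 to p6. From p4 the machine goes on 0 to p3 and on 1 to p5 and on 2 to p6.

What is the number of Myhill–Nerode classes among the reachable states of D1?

4

All states are reachable from the start state.
Initial partition by acceptance: {p1,p2,p6} | {p3,p4,p5}.
On input 1, block {p1,p2,p6} splits into {p1,p2} and {p6}.
Refine {p3,p4,p5} on symbol 1: members go to different blocks, giving {p3,p4} and {p5}.
No further refinement is possible. Final partition (4 blocks): {p1,p2} | {p3,p4} | {p6} | {p5}.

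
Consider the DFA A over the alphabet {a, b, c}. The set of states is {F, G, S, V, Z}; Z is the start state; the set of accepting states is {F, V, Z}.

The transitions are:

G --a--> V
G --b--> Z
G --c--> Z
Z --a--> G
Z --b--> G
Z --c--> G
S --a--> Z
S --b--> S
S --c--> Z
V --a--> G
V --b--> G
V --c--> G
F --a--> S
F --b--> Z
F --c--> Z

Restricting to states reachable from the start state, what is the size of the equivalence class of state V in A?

2

First remove the unreachable states {F,S}; 3 states remain.
Start with accepting vs non-accepting: {V,Z} | {G}.
The partition is now stable with 2 blocks: {V,Z} | {G}.
State V belongs to the block {V,Z}, which has 2 states.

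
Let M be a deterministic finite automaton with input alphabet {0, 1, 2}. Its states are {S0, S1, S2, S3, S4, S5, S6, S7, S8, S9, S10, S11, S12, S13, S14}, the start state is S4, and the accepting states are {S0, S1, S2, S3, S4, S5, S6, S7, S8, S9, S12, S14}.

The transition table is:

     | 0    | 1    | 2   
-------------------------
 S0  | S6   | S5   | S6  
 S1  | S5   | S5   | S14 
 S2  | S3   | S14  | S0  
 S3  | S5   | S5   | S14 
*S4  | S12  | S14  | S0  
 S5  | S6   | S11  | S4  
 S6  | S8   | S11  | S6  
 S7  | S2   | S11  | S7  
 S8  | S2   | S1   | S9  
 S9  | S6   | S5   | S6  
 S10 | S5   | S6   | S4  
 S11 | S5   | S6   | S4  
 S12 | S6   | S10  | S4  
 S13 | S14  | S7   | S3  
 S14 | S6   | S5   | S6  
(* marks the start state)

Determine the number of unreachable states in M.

No path from S4 leads to S7, S13; the other 13 states are all reachable.

2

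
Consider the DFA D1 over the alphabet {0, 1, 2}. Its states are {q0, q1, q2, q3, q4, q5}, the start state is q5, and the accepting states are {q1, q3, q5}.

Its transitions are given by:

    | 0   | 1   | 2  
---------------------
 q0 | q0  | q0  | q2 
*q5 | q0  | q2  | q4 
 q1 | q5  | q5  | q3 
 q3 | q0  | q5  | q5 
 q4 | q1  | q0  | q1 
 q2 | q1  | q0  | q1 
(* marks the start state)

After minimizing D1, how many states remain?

All states are reachable from the start state.
Initial partition by acceptance: {q1,q3,q5} | {q0,q2,q4}.
Refine {q1,q3,q5} on symbol 0: members go to different blocks, giving {q3,q5} and {q1}.
On input 1, block {q3,q5} splits into {q3} and {q5}.
Split {q0,q2,q4} by δ(·,0) → {q2,q4} and {q0}.
The partition is now stable with 5 blocks: {q3} | {q2,q4} | {q1} | {q5} | {q0}.

5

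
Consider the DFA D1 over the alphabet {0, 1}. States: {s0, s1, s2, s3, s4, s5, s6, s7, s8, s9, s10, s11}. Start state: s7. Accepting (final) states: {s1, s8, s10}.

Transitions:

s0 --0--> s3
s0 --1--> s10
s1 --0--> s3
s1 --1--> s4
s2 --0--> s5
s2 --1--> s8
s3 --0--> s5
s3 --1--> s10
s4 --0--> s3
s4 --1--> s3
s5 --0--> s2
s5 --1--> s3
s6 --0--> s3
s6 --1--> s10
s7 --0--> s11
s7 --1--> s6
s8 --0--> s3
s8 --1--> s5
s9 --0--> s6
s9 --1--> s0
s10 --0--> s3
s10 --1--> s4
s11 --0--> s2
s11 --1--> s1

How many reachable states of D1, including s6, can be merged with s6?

2

First remove the unreachable states {s0,s9}; 10 states remain.
P0 = {s1,s8,s10} | {s2,s3,s4,s5,s6,s7,s11}.
Refine {s2,s3,s4,s5,s6,s7,s11} on symbol 1: members go to different blocks, giving {s2,s3,s6,s11} and {s4,s5,s7}.
On input 0, block {s2,s3,s6,s11} splits into {s2,s3} and {s6,s11}.
On input 0, block {s4,s5,s7} splits into {s4,s5} and {s7}.
Stable partition: {s1,s8,s10} | {s2,s3} | {s4,s5} | {s6,s11} | {s7} — 5 equivalence classes.
The equivalence class containing s6 is {s6,s11}, of size 2.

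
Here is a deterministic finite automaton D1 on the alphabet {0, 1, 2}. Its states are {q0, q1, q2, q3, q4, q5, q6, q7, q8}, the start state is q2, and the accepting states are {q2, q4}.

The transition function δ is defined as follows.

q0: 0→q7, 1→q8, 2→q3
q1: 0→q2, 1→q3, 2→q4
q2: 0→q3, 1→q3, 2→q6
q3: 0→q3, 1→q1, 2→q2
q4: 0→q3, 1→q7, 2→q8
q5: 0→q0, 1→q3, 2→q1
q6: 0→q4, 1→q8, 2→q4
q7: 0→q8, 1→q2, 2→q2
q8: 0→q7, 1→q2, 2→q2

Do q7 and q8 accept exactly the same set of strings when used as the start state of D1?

States {q0,q5} cannot be reached from the start state, so discard them.
Initial partition by acceptance: {q2,q4} | {q1,q3,q6,q7,q8}.
Split {q1,q3,q6,q7,q8} by δ(·,0) → {q3,q7,q8} and {q1,q6}.
Refine {q2,q4} on symbol 2: members go to different blocks, giving {q2} and {q4}.
Refine {q3,q7,q8} on symbol 1: members go to different blocks, giving {q7,q8} and {q3}.
Split {q1,q6} by δ(·,0) → {q1} and {q6}.
The partition is now stable with 6 blocks: {q2} | {q7,q8} | {q1} | {q4} | {q3} | {q6}.
q7 and q8 lie in the same block of the stable partition, so they are equivalent — no string distinguishes them.

Yes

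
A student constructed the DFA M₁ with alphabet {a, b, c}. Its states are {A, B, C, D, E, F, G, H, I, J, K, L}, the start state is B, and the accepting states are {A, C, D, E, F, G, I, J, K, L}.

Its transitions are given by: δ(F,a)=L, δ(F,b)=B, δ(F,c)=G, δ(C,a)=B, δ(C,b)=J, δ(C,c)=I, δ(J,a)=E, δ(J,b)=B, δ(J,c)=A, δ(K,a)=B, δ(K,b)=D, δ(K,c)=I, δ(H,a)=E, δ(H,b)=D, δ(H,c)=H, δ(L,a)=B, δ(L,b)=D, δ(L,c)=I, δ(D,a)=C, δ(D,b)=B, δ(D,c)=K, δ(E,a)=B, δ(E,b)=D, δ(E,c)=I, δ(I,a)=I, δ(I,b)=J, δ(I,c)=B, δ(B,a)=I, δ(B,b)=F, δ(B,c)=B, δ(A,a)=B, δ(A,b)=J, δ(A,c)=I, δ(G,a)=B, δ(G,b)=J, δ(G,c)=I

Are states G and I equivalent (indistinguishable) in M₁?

States {H} cannot be reached from the start state, so discard them.
P0 = {A,C,D,E,F,G,I,J,K,L} | {B}.
Split {A,C,D,E,F,G,I,J,K,L} by δ(·,a) → {A,C,E,G,K,L} and {D,F,I,J}.
Refine {D,F,I,J} on symbol a: members go to different blocks, giving {D,F,J} and {I}.
The partition is now stable with 4 blocks: {A,C,E,G,K,L} | {B} | {D,F,J} | {I}.
G and I end up in different blocks, so they are distinguishable. For instance, the string 'a' is accepted from only I.

No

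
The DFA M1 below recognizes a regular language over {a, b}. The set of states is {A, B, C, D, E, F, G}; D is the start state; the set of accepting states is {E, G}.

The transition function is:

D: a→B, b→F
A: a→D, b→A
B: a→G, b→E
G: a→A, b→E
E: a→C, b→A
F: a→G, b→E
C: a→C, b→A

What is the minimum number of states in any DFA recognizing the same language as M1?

Every state is reachable, so we keep all 7.
P0 = {E,G} | {A,B,C,D,F}.
Refine {E,G} on symbol b: members go to different blocks, giving {E} and {G}.
On input a, block {A,B,C,D,F} splits into {A,C,D} and {B,F}.
On input a, block {A,C,D} splits into {A,C} and {D}.
Refine {A,C} on symbol a: members go to different blocks, giving {A} and {C}.
Stable partition: {E} | {A} | {G} | {B,F} | {D} | {C} — 6 equivalence classes.

6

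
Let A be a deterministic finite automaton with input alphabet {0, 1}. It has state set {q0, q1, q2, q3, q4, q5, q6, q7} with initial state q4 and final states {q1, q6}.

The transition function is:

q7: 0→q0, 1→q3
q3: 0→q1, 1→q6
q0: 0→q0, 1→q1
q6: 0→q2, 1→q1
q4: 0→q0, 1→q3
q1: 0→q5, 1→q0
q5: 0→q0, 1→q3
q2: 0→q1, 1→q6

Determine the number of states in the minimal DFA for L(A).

First remove the unreachable states {q7}; 7 states remain.
Initial partition by acceptance: {q1,q6} | {q0,q2,q3,q4,q5}.
Refine {q1,q6} on symbol 1: members go to different blocks, giving {q1} and {q6}.
Refine {q0,q2,q3,q4,q5} on symbol 0: members go to different blocks, giving {q0,q4,q5} and {q2,q3}.
On input 1, block {q0,q4,q5} splits into {q4,q5} and {q0}.
No further refinement is possible. Final partition (5 blocks): {q1} | {q4,q5} | {q6} | {q2,q3} | {q0}.

5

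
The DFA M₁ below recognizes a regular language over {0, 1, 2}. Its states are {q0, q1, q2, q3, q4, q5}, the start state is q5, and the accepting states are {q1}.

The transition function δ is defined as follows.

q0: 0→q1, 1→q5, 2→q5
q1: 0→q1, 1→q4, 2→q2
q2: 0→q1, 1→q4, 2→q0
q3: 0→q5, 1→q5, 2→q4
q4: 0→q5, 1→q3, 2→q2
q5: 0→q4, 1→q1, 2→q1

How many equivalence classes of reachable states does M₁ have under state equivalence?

Every state is reachable, so we keep all 6.
P0 = {q1} | {q0,q2,q3,q4,q5}.
Refine {q0,q2,q3,q4,q5} on symbol 0: members go to different blocks, giving {q3,q4,q5} and {q0,q2}.
Split {q3,q4,q5} by δ(·,1) → {q3,q4} and {q5}.
On input 1, block {q3,q4} splits into {q3} and {q4}.
Refine {q0,q2} on symbol 1: members go to different blocks, giving {q0} and {q2}.
No further refinement is possible. Final partition (6 blocks): {q1} | {q3} | {q0} | {q5} | {q4} | {q2}.

6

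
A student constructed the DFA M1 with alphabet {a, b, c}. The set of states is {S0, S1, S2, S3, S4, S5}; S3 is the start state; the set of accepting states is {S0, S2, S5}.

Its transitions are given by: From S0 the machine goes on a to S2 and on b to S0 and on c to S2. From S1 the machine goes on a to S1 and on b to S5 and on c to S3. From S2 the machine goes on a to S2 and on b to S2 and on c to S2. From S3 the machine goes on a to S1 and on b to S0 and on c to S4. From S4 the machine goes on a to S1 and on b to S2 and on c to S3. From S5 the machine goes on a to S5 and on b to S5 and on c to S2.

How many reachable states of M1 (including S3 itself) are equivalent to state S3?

Every state is reachable, so we keep all 6.
P0 = {S0,S2,S5} | {S1,S3,S4}.
No further refinement is possible. Final partition (2 blocks): {S0,S2,S5} | {S1,S3,S4}.
The equivalence class containing S3 is {S1,S3,S4}, of size 3.

3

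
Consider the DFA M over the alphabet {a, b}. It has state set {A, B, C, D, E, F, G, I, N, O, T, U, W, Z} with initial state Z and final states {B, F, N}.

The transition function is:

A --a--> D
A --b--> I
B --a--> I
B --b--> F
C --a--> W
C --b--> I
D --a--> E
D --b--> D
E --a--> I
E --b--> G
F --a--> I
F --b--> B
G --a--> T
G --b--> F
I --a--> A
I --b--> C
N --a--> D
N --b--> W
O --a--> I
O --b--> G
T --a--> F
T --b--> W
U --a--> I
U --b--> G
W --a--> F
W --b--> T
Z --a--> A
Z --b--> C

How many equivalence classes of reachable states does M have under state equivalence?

8

States {N,O,U} cannot be reached from the start state, so discard them.
P0 = {B,F} | {A,C,D,E,G,I,T,W,Z}.
Split {A,C,D,E,G,I,T,W,Z} by δ(·,a) → {A,C,D,E,G,I,Z} and {T,W}.
Refine {A,C,D,E,G,I,Z} on symbol a: members go to different blocks, giving {A,D,E,I,Z} and {C,G}.
Split {A,D,E,I,Z} by δ(·,b) → {E,I,Z} and {A,D}.
On input a, block {E,I,Z} splits into {I,Z} and {E}.
Refine {C,G} on symbol b: members go to different blocks, giving {C} and {G}.
On input a, block {A,D} splits into {D} and {A}.
No further refinement is possible. Final partition (8 blocks): {B,F} | {I,Z} | {T,W} | {C} | {D} | {E} | {G} | {A}.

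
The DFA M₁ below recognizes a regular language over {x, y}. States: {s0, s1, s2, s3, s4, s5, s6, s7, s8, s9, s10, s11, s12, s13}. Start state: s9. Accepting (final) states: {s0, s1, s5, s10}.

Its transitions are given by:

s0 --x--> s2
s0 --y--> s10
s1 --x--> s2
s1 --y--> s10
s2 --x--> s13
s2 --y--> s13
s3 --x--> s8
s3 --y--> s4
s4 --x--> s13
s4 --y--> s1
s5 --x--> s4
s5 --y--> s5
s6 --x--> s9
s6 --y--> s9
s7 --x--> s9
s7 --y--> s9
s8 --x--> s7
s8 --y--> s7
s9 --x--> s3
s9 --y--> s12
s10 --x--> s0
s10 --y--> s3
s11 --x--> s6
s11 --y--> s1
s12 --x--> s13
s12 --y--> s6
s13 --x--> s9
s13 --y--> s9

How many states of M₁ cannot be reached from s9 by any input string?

Starting at s9 and following transitions, the reachable set is {s0, s1, s2, s3, s4, s6, s7, s8, s9, s10, s12, s13}. That leaves s5, s11 unreachable — 2 in total.

2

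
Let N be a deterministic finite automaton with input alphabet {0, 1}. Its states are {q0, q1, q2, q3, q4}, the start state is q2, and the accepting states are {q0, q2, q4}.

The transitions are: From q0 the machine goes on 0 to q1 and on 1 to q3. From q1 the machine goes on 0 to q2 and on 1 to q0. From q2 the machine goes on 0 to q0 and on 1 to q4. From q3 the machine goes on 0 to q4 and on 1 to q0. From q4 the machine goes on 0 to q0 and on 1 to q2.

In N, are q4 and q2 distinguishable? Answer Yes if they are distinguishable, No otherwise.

No

Every state is reachable, so we keep all 5.
Initial partition by acceptance: {q0,q2,q4} | {q1,q3}.
Split {q0,q2,q4} by δ(·,0) → {q2,q4} and {q0}.
Stable partition: {q2,q4} | {q1,q3} | {q0} — 3 equivalence classes.
q4 and q2 lie in the same block of the stable partition, so they are equivalent — no string distinguishes them.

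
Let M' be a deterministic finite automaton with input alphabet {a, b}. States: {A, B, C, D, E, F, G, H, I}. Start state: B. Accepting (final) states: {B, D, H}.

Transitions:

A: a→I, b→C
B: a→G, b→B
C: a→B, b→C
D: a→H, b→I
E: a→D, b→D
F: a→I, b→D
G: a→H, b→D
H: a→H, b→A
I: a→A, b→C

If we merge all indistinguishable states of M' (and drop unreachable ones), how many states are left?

Reachable states from the start: {A,B,C,D,G,H,I}. Unreachable: {E,F} — drop them.
Start with accepting vs non-accepting: {B,D,H} | {A,C,G,I}.
On input a, block {B,D,H} splits into {D,H} and {B}.
On input a, block {A,C,G,I} splits into {A,I} and {C} and {G}.
The partition is now stable with 5 blocks: {D,H} | {A,I} | {B} | {C} | {G}.

5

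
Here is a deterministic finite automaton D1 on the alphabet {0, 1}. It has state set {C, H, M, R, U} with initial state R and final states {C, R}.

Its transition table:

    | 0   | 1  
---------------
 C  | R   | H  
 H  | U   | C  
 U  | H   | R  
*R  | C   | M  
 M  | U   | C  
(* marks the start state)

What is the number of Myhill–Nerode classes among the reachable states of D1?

Every state is reachable, so we keep all 5.
Start with accepting vs non-accepting: {C,R} | {H,M,U}.
The partition is now stable with 2 blocks: {C,R} | {H,M,U}.

2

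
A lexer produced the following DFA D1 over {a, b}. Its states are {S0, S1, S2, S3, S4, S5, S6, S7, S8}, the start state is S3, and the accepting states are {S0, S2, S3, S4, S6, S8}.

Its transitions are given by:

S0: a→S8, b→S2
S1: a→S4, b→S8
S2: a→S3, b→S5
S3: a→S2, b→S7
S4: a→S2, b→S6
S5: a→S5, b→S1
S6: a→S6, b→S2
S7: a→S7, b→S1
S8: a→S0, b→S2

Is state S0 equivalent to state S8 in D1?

Yes

Initial partition by acceptance: {S0,S2,S3,S4,S6,S8} | {S1,S5,S7}.
Split {S0,S2,S3,S4,S6,S8} by δ(·,b) → {S0,S4,S6,S8} and {S2,S3}.
Refine {S0,S4,S6,S8} on symbol a: members go to different blocks, giving {S0,S6,S8} and {S4}.
Refine {S1,S5,S7} on symbol a: members go to different blocks, giving {S5,S7} and {S1}.
The partition is now stable with 5 blocks: {S0,S6,S8} | {S5,S7} | {S2,S3} | {S4} | {S1}.
S0 and S8 lie in the same block of the stable partition, so they are equivalent — no string distinguishes them.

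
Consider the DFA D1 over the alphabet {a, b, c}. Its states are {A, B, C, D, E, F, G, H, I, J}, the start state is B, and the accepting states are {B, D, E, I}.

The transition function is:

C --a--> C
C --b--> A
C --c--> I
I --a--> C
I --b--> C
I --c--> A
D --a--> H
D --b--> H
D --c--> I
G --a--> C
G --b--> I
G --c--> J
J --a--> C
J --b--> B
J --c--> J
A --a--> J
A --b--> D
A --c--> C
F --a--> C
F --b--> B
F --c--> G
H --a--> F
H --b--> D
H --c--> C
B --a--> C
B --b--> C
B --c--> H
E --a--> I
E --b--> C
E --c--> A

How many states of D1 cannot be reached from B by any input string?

1

No path from B leads to E; the other 9 states are all reachable.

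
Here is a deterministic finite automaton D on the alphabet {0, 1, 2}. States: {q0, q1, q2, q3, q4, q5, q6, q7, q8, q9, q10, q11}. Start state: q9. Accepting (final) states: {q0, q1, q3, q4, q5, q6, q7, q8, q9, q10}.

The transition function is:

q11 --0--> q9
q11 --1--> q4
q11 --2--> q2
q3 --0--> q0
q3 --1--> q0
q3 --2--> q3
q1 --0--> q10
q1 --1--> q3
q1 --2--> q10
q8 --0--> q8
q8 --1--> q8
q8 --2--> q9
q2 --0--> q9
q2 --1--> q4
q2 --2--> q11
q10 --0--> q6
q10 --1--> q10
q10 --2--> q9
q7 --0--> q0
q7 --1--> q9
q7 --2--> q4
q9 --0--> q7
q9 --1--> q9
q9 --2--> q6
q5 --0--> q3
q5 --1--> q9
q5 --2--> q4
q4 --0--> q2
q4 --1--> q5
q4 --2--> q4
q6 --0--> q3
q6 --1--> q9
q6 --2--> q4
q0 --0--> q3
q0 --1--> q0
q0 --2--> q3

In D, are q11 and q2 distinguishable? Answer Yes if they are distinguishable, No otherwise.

States {q1,q8,q10} cannot be reached from the start state, so discard them.
Initial partition by acceptance: {q0,q3,q4,q5,q6,q7,q9} | {q2,q11}.
On input 0, block {q0,q3,q4,q5,q6,q7,q9} splits into {q0,q3,q5,q6,q7,q9} and {q4}.
On input 2, block {q0,q3,q5,q6,q7,q9} splits into {q0,q3,q9} and {q5,q6,q7}.
Refine {q0,q3,q9} on symbol 0: members go to different blocks, giving {q0,q3} and {q9}.
No further refinement is possible. Final partition (5 blocks): {q0,q3} | {q2,q11} | {q4} | {q5,q6,q7} | {q9}.
q11 and q2 lie in the same block of the stable partition, so they are equivalent — no string distinguishes them.

No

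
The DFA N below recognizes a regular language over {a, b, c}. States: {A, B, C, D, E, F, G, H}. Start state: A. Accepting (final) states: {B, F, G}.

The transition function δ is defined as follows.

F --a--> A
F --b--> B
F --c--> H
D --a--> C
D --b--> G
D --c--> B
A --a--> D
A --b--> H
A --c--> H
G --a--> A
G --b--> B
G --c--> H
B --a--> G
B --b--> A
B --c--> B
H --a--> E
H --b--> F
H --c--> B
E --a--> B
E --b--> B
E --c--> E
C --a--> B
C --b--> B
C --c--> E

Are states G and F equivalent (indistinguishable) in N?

Yes

Start with accepting vs non-accepting: {B,F,G} | {A,C,D,E,H}.
On input a, block {B,F,G} splits into {F,G} and {B}.
On input a, block {A,C,D,E,H} splits into {A,D,H} and {C,E}.
Split {A,D,H} by δ(·,a) → {D,H} and {A}.
No further refinement is possible. Final partition (5 blocks): {F,G} | {D,H} | {B} | {C,E} | {A}.
G and F lie in the same block of the stable partition, so they are equivalent — no string distinguishes them.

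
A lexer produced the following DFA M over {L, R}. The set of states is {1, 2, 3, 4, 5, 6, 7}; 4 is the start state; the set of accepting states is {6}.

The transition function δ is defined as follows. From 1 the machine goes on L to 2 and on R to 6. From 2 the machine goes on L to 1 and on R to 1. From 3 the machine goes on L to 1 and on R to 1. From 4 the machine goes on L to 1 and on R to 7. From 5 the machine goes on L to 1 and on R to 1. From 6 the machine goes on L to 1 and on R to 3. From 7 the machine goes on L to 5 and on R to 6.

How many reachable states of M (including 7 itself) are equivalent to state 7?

Every state is reachable, so we keep all 7.
Start with accepting vs non-accepting: {6} | {1,2,3,4,5,7}.
On input R, block {1,2,3,4,5,7} splits into {2,3,4,5} and {1,7}.
Stable partition: {6} | {2,3,4,5} | {1,7} — 3 equivalence classes.
The equivalence class containing 7 is {1,7}, of size 2.

2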